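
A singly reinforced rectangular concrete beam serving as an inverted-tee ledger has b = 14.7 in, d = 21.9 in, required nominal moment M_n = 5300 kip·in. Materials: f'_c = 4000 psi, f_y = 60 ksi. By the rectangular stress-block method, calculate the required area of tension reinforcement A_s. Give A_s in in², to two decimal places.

From M_n = 0.85 f'_c a b (d − a/2):
a = d − √(d² − 2M_n/(0.85 f'_c b)) = 21.9 − √(21.9² − 2 × 5300/(0.85 × 4 × 14.7)) = 5.544 in.
A_s = 0.85 f'_c a b / f_y = 0.85 × 4 × 5.544 × 14.7 / 60 = 4.618 in².

A_s ≈ 4.62 in²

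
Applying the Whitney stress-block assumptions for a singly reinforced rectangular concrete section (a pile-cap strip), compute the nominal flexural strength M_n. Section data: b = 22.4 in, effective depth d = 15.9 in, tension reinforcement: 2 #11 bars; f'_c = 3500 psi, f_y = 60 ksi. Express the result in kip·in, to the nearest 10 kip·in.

A_s = 2 × 1.56 = 3.12 in².
T = A_s f_y = 3.12 × 60 = 187.2 kips.
a = T/(0.85 f'_c b) = 187.2/(0.85 × 3.5 × 22.4) = 2.809 in.
M_n = T(d − a/2) = 187.2 × (15.9 − 1.4045) = 2713.6 kip·in.

M_n ≈ 2710 kip·in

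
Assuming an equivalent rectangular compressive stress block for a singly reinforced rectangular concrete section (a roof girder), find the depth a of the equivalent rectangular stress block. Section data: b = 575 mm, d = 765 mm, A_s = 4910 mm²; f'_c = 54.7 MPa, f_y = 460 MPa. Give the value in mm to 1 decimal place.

T = A_s f_y = 4910 × 460 = 2258600 N = 2258.6 kN.
Setting C = 0.85 f'_c a b equal to T: a = 2258600/(0.85 × 54.7 × 575) = 84.5 mm.

a ≈ 84.5 mm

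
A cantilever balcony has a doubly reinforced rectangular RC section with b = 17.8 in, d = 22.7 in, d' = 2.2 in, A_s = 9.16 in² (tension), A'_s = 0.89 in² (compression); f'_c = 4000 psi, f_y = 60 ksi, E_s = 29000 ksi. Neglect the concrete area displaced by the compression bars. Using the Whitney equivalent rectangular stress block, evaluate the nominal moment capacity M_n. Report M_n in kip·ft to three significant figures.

M_n ≈ 860 kip·ft

Assume both steels yield.
a = (A_s − A'_s) f_y/(0.85 f'_c b) = (9.16 − 0.89) × 60/(0.85 × 4 × 17.8) = 8.199 in.
c = a/β₁ = 8.199/0.85 = 9.646 in; ε'_s = 0.003(c − d')/c = 0.0023 ≥ ε_y = 0.0021, so the compression steel yields.
M_n = (A_s − A'_s) f_y (d − a/2) + A'_s f_y (d − d') = 496.2 × (22.7 − 4.0995) + 53.4 × (22.7 − 2.2) = 9229.6 + 1094.7 = 10324.3 kip·in = 10324.3/12 = 860.36 kip·ft.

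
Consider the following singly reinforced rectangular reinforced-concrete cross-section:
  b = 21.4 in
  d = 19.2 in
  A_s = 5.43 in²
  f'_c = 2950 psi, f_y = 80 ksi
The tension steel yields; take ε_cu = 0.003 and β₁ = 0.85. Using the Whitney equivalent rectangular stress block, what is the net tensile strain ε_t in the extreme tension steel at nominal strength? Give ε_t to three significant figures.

a = A_s f_y/(0.85 f'_c b) = 8.095 in.
β₁ = 0.85, so c = a/β₁ = 8.095/0.85 = 9.524 in.
From the linear strain diagram with ε_cu = 0.003: ε_t = 0.003 (d − c)/c = 0.003 × (19.2 − 9.524)/9.524 = 0.00305.
ε_t < 0.004 — the section is over-reinforced for flexure under ACI limits.

ε_t ≈ 0.00305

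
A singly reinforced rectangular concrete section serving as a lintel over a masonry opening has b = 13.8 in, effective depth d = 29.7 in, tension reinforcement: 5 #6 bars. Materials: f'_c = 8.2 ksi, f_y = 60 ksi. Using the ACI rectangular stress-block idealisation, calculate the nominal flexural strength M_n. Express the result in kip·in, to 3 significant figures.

A_s = 5 × 0.44 = 2.2 in².
T = A_s f_y = 2.2 × 60 = 132 kips.
a = T/(0.85 f'_c b) = 132/(0.85 × 8.2 × 13.8) = 1.372 in.
M_n = T(d − a/2) = 132 × (29.7 − 0.686) = 3829.8 kip·in.

M_n ≈ 3830 kip·in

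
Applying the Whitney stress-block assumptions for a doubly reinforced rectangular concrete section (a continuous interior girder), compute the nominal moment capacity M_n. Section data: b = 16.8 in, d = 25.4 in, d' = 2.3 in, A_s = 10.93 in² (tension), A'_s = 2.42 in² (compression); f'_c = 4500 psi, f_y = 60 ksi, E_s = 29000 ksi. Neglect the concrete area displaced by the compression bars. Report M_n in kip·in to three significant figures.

M_n ≈ 14300 kip·in

Assume both steels yield.
a = (A_s − A'_s) f_y/(0.85 f'_c b) = (10.93 − 2.42) × 60/(0.85 × 4.5 × 16.8) = 7.946 in.
c = a/β₁ = 7.946/0.825 = 9.632 in; ε'_s = 0.003(c − d')/c = 0.0023 ≥ ε_y = 0.0021, so the compression steel yields.
M_n = (A_s − A'_s) f_y (d − a/2) + A'_s f_y (d − d') = 510.6 × (25.4 − 3.973) + 145.2 × (25.4 − 2.3) = 10940.6 + 3354.1 = 14294.7 kip·in.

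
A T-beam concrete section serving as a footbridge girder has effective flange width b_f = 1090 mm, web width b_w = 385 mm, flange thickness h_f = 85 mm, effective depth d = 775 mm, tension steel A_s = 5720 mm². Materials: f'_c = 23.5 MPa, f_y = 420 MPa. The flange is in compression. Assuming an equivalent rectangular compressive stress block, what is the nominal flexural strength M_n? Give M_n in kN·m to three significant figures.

M_n ≈ 1720 kN·m

Tension: T = A_s f_y = 5720 × 420 = 2402400 N.
Try a within the flange: a = T/(0.85 f'_c b_f) = 2402400/(0.85 × 23.5 × 1090) = 110.34 mm.
a = 110.34 > h_f = 85 mm: the block extends into the web. Split into flange-overhang and web parts.
C_f = 0.85 f'_c (b_f − b_w) h_f = 0.85 × 23.5 × (1090 − 385) × 85 = 1197002 N.
Remaining web compression depth: a_w = (T − C_f)/(0.85 f'_c b_w) = (2402400 − 1197002)/(0.85 × 23.5 × 385) = 156.74 mm.
M_n = C_f(d − h_f/2) + (T − C_f)(d − a_w/2) = 1197002 × (775 − 42.5) + 1205398 × (775 − 78.37) = 876.80 + 839.72 = 1716.52 × 10⁶ N·mm.
M_n = 1716.52 kN·m.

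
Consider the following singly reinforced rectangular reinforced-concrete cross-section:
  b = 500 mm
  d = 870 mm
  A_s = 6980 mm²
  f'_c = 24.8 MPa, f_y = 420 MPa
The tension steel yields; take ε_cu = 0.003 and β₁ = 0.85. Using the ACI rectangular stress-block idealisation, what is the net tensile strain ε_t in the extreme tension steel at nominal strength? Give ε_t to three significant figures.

a = A_s f_y/(0.85 f'_c b) = 278.14 mm.
β₁ = 0.85, so c = a/β₁ = 278.14/0.85 = 327.22 mm.
From the linear strain diagram with ε_cu = 0.003: ε_t = 0.003 (d − c)/c = 0.003 × (870 − 327.22)/327.22 = 0.00498.
ε_t is between 0.004 and 0.005 — transition zone.

ε_t ≈ 0.00498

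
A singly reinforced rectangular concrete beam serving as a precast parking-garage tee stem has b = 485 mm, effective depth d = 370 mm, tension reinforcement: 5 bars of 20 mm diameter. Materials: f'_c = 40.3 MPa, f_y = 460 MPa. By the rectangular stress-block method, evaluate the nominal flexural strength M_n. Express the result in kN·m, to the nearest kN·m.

A_s = 5 × 314 = 1570 mm².
T = A_s f_y = 1570 × 460 = 722200 N = 722.2 kN.
From C = T: a = T/(0.85 f'_c b) = 722200/(0.85 × 40.3 × 485) = 43.47 mm.
M_n = T(d − a/2) = 722.2 kN × (370 − 21.735) mm = 251.52 kN·m.

M_n ≈ 252 kN·m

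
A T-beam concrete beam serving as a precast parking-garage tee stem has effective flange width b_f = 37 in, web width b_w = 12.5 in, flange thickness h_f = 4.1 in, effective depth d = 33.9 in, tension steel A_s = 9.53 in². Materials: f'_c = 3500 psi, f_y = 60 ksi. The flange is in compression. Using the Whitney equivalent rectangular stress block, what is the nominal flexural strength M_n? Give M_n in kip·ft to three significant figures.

M_n ≈ 1480 kip·ft

Tension: T = A_s f_y = 9.53 × 60 = 571.8 kips.
Try a within the flange: a = T/(0.85 f'_c b_f) = 571.8/(0.85 × 3.5 × 37) = 5.195 in.
a = 5.195 > h_f = 4.1 in: the block extends into the web. Split into flange-overhang and web parts.
C_f = 0.85 f'_c (b_f − b_w) h_f = 0.85 × 3.5 × (37 − 12.5) × 4.1 = 298.8 kips.
Remaining web compression depth: a_w = (T − C_f)/(0.85 f'_c b_w) = (571.8 − 298.8)/(0.85 × 3.5 × 12.5) = 7.341 in.
M_n = C_f(d − h_f/2) + (T − C_f)(d − a_w/2) = 298.8 × (33.9 − 2.05) + 273 × (33.9 − 3.6705) = 9516.8 + 8252.7 = 17769.5 kip·in.
M_n = 17769.5/12 = 1480.79 kip·ft.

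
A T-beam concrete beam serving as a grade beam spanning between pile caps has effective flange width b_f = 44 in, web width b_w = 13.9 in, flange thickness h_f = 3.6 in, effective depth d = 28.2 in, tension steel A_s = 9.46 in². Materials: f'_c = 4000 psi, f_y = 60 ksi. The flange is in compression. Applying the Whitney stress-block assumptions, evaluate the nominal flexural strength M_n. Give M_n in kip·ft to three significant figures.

Tension: T = A_s f_y = 9.46 × 60 = 567.6 kips.
Try a within the flange: a = T/(0.85 f'_c b_f) = 567.6/(0.85 × 4 × 44) = 3.794 in.
a = 3.794 > h_f = 3.6 in: the block extends into the web. Split into flange-overhang and web parts.
C_f = 0.85 f'_c (b_f − b_w) h_f = 0.85 × 4 × (44 − 13.9) × 3.6 = 368.4 kips.
Remaining web compression depth: a_w = (T − C_f)/(0.85 f'_c b_w) = (567.6 − 368.4)/(0.85 × 4 × 13.9) = 4.215 in.
M_n = C_f(d − h_f/2) + (T − C_f)(d − a_w/2) = 368.4 × (28.2 − 1.8) + 199.2 × (28.2 − 2.1075) = 9725.8 + 5197.6 = 14923.4 kip·in.
M_n = 14923.4/12 = 1243.62 kip·ft.

M_n ≈ 1240 kip·ft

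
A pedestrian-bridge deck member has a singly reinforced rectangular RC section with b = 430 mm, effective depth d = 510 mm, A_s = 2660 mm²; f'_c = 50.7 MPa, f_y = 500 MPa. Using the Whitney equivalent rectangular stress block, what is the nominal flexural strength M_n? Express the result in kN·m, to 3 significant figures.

T = A_s f_y = 2660 × 500 = 1330000 N = 1330 kN.
From C = T: a = T/(0.85 f'_c b) = 1330000/(0.85 × 50.7 × 430) = 71.77 mm.
M_n = T(d − a/2) = 1330 kN × (510 − 35.885) mm = 630.57 kN·m.

M_n ≈ 631 kN·m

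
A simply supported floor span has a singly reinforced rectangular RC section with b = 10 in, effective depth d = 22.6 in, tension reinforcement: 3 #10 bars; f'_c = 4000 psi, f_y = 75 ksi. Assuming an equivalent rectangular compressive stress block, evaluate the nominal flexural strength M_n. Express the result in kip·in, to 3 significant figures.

A_s = 3 × 1.27 = 3.81 in².
T = A_s f_y = 3.81 × 75 = 285.75 kips.
a = T/(0.85 f'_c b) = 285.75/(0.85 × 4 × 10) = 8.404 in.
M_n = T(d − a/2) = 285.75 × (22.6 − 4.202) = 5257.2 kip·in.

M_n ≈ 5260 kip·in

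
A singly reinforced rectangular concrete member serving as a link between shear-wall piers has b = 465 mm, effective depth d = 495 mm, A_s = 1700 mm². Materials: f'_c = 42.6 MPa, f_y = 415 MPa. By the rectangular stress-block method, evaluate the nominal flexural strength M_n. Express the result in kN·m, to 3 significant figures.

M_n ≈ 334 kN·m

T = A_s f_y = 1700 × 415 = 705500 N = 705.5 kN.
From C = T: a = T/(0.85 f'_c b) = 705500/(0.85 × 42.6 × 465) = 41.90 mm.
M_n = T(d − a/2) = 705.5 kN × (495 − 20.95) mm = 334.44 kN·m.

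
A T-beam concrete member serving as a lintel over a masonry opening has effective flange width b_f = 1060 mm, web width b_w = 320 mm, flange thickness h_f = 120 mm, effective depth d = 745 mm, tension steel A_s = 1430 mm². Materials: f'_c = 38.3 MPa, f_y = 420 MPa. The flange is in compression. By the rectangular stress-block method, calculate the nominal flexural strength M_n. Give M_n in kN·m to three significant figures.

M_n ≈ 442 kN·m

Tension: T = A_s f_y = 1430 × 420 = 600600 N.
Try a within the flange: a = T/(0.85 f'_c b_f) = 600600/(0.85 × 38.3 × 1060) = 17.40 mm.
Since a = 17.40 ≤ h_f = 120 mm, the stress block lies entirely in the flange; analyse as a rectangular beam of width b_f.
M_n = T(d − a/2) = 600600 × (745 − 8.7) = 442.22 × 10⁶ N·mm.
M_n = 442.22 kN·m.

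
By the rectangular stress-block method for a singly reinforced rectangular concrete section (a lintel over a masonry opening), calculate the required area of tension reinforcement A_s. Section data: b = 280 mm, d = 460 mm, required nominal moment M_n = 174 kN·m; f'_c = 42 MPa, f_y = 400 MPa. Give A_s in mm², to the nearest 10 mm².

With M_n = 0.85 f'_c a b (d − a/2), solve the quadratic for a:
a = d − √(d² − 2M_n/(0.85 f'_c b)) = 460 − √(460² − 2 × 174×10⁶/(0.85 × 42 × 280)) = 39.54 mm.
A_s = 0.85 f'_c a b / f_y = 0.85 × 42 × 39.54 × 280 / 400 = 988.1 mm².

A_s ≈ 990 mm²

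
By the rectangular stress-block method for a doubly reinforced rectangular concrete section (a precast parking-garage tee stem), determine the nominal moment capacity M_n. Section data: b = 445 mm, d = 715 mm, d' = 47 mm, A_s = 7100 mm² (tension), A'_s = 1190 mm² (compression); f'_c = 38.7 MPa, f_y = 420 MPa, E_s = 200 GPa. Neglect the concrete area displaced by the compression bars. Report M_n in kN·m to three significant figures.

Assume both tension and compression steel yield.
Net tension couple steel: A_s − A'_s = 5910 mm².
a = (A_s − A'_s) f_y / (0.85 f'_c b) = 2482200/(0.85 × 38.7 × 445) = 169.57 mm.
c = a/β₁ = 169.57/0.774 = 219.08 mm; ε'_s = 0.003(c − d')/c = 0.0024 ≥ f_y/E_s = 0.0021, so compression steel does yield.
M_n = (A_s − A'_s) f_y (d − a/2) + A'_s f_y (d − d') = [2482200 × (715 − 84.785) + 499800 × (715 − 47)] × 10⁻⁶ = 1564.32 + 333.87 = 1898.19 kN·m.

M_n ≈ 1900 kN·m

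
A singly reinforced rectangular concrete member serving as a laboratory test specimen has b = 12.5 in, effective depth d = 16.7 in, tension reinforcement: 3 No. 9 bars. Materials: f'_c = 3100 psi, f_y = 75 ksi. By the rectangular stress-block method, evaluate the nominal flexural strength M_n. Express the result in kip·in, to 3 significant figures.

A_s = 3 × 1 = 3 in².
T = A_s f_y = 3 × 75 = 225 kips.
a = T/(0.85 f'_c b) = 225/(0.85 × 3.1 × 12.5) = 6.831 in.
M_n = T(d − a/2) = 225 × (16.7 − 3.4155) = 2989.0 kip·in.

M_n ≈ 2990 kip·in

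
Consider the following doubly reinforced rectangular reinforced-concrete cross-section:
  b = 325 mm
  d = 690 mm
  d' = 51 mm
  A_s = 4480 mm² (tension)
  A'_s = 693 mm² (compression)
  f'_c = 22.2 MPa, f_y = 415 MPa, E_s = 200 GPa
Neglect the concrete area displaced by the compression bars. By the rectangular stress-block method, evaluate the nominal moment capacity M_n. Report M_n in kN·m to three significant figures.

M_n ≈ 1070 kN·m

Assume both tension and compression steel yield.
Net tension couple steel: A_s − A'_s = 3787 mm².
a = (A_s − A'_s) f_y / (0.85 f'_c b) = 1571605/(0.85 × 22.2 × 325) = 256.26 mm.
c = a/β₁ = 256.26/0.85 = 301.48 mm; ε'_s = 0.003(c − d')/c = 0.0025 ≥ f_y/E_s = 0.0021, so compression steel does yield.
M_n = (A_s − A'_s) f_y (d − a/2) + A'_s f_y (d − d') = [1571605 × (690 − 128.13) + 287595 × (690 − 51)] × 10⁻⁶ = 883.04 + 183.77 = 1066.81 kN·m.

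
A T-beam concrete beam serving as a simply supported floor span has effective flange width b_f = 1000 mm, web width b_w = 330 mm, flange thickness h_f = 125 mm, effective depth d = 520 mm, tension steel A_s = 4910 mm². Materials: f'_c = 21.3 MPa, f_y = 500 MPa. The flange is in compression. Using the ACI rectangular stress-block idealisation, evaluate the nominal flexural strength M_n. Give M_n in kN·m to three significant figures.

M_n ≈ 1110 kN·m

Tension: T = A_s f_y = 4910 × 500 = 2455000 N.
Try a within the flange: a = T/(0.85 f'_c b_f) = 2455000/(0.85 × 21.3 × 1000) = 135.60 mm.
a = 135.60 > h_f = 125 mm: the block extends into the web. Split into flange-overhang and web parts.
C_f = 0.85 f'_c (b_f − b_w) h_f = 0.85 × 21.3 × (1000 − 330) × 125 = 1516294 N.
Remaining web compression depth: a_w = (T − C_f)/(0.85 f'_c b_w) = (2455000 − 1516294)/(0.85 × 21.3 × 330) = 157.11 mm.
M_n = C_f(d − h_f/2) + (T − C_f)(d − a_w/2) = 1516294 × (520 − 62.5) + 938706 × (520 − 78.555) = 693.70 + 414.39 = 1108.09 × 10⁶ N·mm.
M_n = 1108.09 kN·m.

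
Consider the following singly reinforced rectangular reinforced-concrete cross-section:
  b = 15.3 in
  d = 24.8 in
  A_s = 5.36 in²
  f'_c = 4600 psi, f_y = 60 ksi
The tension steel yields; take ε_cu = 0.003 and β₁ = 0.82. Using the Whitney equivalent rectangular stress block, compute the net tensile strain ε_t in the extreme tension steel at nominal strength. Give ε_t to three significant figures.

a = A_s f_y/(0.85 f'_c b) = 5.376 in.
β₁ = 0.82, so c = a/β₁ = 5.376/0.82 = 6.556 in.
From the linear strain diagram with ε_cu = 0.003: ε_t = 0.003 (d − c)/c = 0.003 × (24.8 − 6.556)/6.556 = 0.00835.
Since ε_t ≥ 0.005, the section is tension-controlled.

ε_t ≈ 0.00835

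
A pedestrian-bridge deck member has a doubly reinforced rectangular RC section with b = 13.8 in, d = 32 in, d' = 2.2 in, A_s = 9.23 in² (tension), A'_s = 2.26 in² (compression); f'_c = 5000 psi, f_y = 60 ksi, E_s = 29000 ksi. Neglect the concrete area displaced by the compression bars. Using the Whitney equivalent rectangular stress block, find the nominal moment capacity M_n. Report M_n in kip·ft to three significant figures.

Assume both steels yield.
a = (A_s − A'_s) f_y/(0.85 f'_c b) = (9.23 − 2.26) × 60/(0.85 × 5 × 13.8) = 7.130 in.
c = a/β₁ = 7.130/0.8 = 8.913 in; ε'_s = 0.003(c − d')/c = 0.0023 ≥ ε_y = 0.0021, so the compression steel yields.
M_n = (A_s − A'_s) f_y (d − a/2) + A'_s f_y (d − d') = 418.2 × (32 − 3.565) + 135.6 × (32 − 2.2) = 11891.5 + 4040.9 = 15932.4 kip·in = 15932.4/12 = 1327.70 kip·ft.

M_n ≈ 1330 kip·ft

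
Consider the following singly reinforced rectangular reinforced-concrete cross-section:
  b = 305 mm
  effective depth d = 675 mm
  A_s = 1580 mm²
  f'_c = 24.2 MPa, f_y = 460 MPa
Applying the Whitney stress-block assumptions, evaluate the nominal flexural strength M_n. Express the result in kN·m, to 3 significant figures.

T = A_s f_y = 1580 × 460 = 726800 N = 726.8 kN.
From C = T: a = T/(0.85 f'_c b) = 726800/(0.85 × 24.2 × 305) = 115.85 mm.
M_n = T(d − a/2) = 726.8 kN × (675 − 57.925) mm = 448.49 kN·m.

M_n ≈ 448 kN·m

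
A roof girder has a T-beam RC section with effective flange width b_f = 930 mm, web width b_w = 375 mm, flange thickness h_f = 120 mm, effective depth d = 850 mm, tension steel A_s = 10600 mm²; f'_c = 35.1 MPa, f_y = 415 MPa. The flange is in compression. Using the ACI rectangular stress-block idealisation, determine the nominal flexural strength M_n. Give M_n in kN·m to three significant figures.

M_n ≈ 3360 kN·m

Tension: T = A_s f_y = 10600 × 415 = 4399000 N.
Try a within the flange: a = T/(0.85 f'_c b_f) = 4399000/(0.85 × 35.1 × 930) = 158.54 mm.
a = 158.54 > h_f = 120 mm: the block extends into the web. Split into flange-overhang and web parts.
C_f = 0.85 f'_c (b_f − b_w) h_f = 0.85 × 35.1 × (930 − 375) × 120 = 1987011 N.
Remaining web compression depth: a_w = (T − C_f)/(0.85 f'_c b_w) = (4399000 − 1987011)/(0.85 × 35.1 × 375) = 215.58 mm.
M_n = C_f(d − h_f/2) + (T − C_f)(d − a_w/2) = 1987011 × (850 − 60) + 2411989 × (850 − 107.79) = 1569.74 + 1790.20 = 3359.94 × 10⁶ N·mm.
M_n = 3359.94 kN·m.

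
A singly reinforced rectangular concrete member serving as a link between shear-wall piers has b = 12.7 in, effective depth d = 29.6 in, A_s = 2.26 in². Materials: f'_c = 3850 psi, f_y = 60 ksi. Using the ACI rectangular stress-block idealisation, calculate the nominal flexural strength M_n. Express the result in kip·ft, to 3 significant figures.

T = A_s f_y = 2.26 × 60 = 135.6 kips.
a = T/(0.85 f'_c b) = 135.6/(0.85 × 3.85 × 12.7) = 3.263 in.
M_n = T(d − a/2) = 135.6 × (29.6 − 1.6315) = 3792.5 kip·in = 3792.5/12 = 316.04 kip·ft.

M_n ≈ 316 kip·ft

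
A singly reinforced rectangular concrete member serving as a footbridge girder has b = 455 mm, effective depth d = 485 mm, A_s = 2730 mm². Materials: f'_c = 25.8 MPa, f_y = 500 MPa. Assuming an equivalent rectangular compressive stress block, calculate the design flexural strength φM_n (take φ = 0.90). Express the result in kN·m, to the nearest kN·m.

T = A_s f_y = 2730 × 500 = 1365000 N = 1365 kN.
From C = T: a = T/(0.85 f'_c b) = 1365000/(0.85 × 25.8 × 455) = 136.80 mm.
M_n = T(d − a/2) = 1365 kN × (485 − 68.4) mm = 568.66 kN·m.
φM_n = 0.90 × 568.66 = 511.79 kN·m.

φM_n ≈ 512 kN·m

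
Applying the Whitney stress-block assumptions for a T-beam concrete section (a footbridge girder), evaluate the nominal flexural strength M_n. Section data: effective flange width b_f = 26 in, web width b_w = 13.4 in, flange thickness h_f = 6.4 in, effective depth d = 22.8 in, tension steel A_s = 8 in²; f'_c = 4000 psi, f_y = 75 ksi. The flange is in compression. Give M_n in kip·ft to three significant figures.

M_n ≈ 970 kip·ft

Tension: T = A_s f_y = 8 × 75 = 600 kips.
Try a within the flange: a = T/(0.85 f'_c b_f) = 600/(0.85 × 4 × 26) = 6.787 in.
a = 6.787 > h_f = 6.4 in: the block extends into the web. Split into flange-overhang and web parts.
C_f = 0.85 f'_c (b_f − b_w) h_f = 0.85 × 4 × (26 − 13.4) × 6.4 = 274.2 kips.
Remaining web compression depth: a_w = (T − C_f)/(0.85 f'_c b_w) = (600 − 274.2)/(0.85 × 4 × 13.4) = 7.151 in.
M_n = C_f(d − h_f/2) + (T − C_f)(d − a_w/2) = 274.2 × (22.8 − 3.2) + 325.8 × (22.8 − 3.5755) = 5374.3 + 6263.3 = 11637.6 kip·in.
M_n = 11637.6/12 = 969.80 kip·ft.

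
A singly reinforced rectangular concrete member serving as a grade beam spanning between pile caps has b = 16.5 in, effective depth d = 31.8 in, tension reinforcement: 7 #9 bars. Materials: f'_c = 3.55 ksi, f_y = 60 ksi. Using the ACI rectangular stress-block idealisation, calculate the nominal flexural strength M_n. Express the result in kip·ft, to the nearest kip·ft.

A_s = 7 × 1 = 7 in².
T = A_s f_y = 7 × 60 = 420 kips.
a = T/(0.85 f'_c b) = 420/(0.85 × 3.55 × 16.5) = 8.436 in.
M_n = T(d − a/2) = 420 × (31.8 − 4.218) = 11584.4 kip·in = 11584.4/12 = 965.37 kip·ft.

M_n ≈ 965 kip·ft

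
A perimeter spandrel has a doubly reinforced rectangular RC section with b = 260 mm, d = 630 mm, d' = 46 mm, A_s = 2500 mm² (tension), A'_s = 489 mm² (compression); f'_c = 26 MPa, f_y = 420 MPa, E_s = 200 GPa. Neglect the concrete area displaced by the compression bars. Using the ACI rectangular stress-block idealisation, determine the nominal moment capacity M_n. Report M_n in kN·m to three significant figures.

Assume both tension and compression steel yield.
Net tension couple steel: A_s − A'_s = 2011 mm².
a = (A_s − A'_s) f_y / (0.85 f'_c b) = 844620/(0.85 × 26 × 260) = 146.99 mm.
c = a/β₁ = 146.99/0.85 = 172.93 mm; ε'_s = 0.003(c − d')/c = 0.0022 ≥ f_y/E_s = 0.0021, so compression steel does yield.
M_n = (A_s − A'_s) f_y (d − a/2) + A'_s f_y (d − d') = [844620 × (630 − 73.495) + 205380 × (630 − 46)] × 10⁻⁶ = 470.04 + 119.94 = 589.98 kN·m.

M_n ≈ 590 kN·m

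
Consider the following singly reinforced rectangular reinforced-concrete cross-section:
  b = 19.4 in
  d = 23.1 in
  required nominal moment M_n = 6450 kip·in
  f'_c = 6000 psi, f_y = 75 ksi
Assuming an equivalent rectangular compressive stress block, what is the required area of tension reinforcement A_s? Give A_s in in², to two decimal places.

From M_n = 0.85 f'_c a b (d − a/2):
a = d − √(d² − 2M_n/(0.85 f'_c b)) = 23.1 − √(23.1² − 2 × 6450/(0.85 × 6 × 19.4)) = 3.019 in.
A_s = 0.85 f'_c a b / f_y = 0.85 × 6 × 3.019 × 19.4 / 75 = 3.983 in².

A_s ≈ 3.98 in²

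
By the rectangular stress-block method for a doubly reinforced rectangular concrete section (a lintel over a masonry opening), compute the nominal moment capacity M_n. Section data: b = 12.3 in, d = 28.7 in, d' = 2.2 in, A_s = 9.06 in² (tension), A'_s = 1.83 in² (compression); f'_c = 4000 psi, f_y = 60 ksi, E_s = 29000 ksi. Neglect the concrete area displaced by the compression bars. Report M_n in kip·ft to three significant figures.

M_n ≈ 1090 kip·ft

Assume both steels yield.
a = (A_s − A'_s) f_y/(0.85 f'_c b) = (9.06 − 1.83) × 60/(0.85 × 4 × 12.3) = 10.373 in.
c = a/β₁ = 10.373/0.85 = 12.204 in; ε'_s = 0.003(c − d')/c = 0.0025 ≥ ε_y = 0.0021, so the compression steel yields.
M_n = (A_s − A'_s) f_y (d − a/2) + A'_s f_y (d − d') = 433.8 × (28.7 − 5.1865) + 109.8 × (28.7 − 2.2) = 10200.2 + 2909.7 = 13109.9 kip·in = 13109.9/12 = 1092.49 kip·ft.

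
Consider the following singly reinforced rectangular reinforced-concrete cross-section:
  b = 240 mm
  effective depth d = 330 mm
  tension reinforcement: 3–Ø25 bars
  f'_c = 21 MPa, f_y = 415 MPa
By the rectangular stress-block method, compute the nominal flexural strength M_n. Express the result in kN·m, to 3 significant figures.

M_n ≈ 158 kN·m

A_s = 3 × 491 = 1473 mm².
T = A_s f_y = 1473 × 415 = 611295 N = 611.295 kN.
From C = T: a = T/(0.85 f'_c b) = 611295/(0.85 × 21 × 240) = 142.69 mm.
M_n = T(d − a/2) = 611.295 kN × (330 − 71.345) mm = 158.11 kN·m.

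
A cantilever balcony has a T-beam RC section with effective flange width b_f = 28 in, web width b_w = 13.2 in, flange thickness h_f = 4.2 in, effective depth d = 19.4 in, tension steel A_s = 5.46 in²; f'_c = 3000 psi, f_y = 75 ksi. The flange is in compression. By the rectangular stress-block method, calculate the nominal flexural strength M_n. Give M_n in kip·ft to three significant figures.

M_n ≈ 556 kip·ft

Tension: T = A_s f_y = 5.46 × 75 = 409.5 kips.
Try a within the flange: a = T/(0.85 f'_c b_f) = 409.5/(0.85 × 3 × 28) = 5.735 in.
a = 5.735 > h_f = 4.2 in: the block extends into the web. Split into flange-overhang and web parts.
C_f = 0.85 f'_c (b_f − b_w) h_f = 0.85 × 3 × (28 − 13.2) × 4.2 = 158.5 kips.
Remaining web compression depth: a_w = (T − C_f)/(0.85 f'_c b_w) = (409.5 − 158.5)/(0.85 × 3 × 13.2) = 7.457 in.
M_n = C_f(d − h_f/2) + (T − C_f)(d − a_w/2) = 158.5 × (19.4 − 2.1) + 251 × (19.4 − 3.7285) = 2742.1 + 3933.5 = 6675.6 kip·in.
M_n = 6675.6/12 = 556.30 kip·ft.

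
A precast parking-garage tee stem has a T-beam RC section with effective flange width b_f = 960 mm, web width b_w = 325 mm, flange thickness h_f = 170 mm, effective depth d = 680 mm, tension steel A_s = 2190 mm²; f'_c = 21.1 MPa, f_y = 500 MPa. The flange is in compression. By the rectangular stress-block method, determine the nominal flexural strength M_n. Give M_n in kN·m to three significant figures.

Tension: T = A_s f_y = 2190 × 500 = 1095000 N.
Try a within the flange: a = T/(0.85 f'_c b_f) = 1095000/(0.85 × 21.1 × 960) = 63.60 mm.
Since a = 63.60 ≤ h_f = 170 mm, the stress block lies entirely in the flange; analyse as a rectangular beam of width b_f.
M_n = T(d − a/2) = 1095000 × (680 − 31.8) = 709.78 × 10⁶ N·mm.
M_n = 709.78 kN·m.

M_n ≈ 710 kN·m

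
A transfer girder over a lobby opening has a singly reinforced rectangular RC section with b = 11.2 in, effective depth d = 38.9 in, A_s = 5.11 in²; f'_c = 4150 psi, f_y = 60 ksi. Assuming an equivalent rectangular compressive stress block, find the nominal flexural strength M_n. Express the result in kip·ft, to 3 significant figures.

T = A_s f_y = 5.11 × 60 = 306.6 kips.
a = T/(0.85 f'_c b) = 306.6/(0.85 × 4.15 × 11.2) = 7.760 in.
M_n = T(d − a/2) = 306.6 × (38.9 − 3.88) = 10737.1 kip·in = 10737.1/12 = 894.76 kip·ft.

M_n ≈ 895 kip·ft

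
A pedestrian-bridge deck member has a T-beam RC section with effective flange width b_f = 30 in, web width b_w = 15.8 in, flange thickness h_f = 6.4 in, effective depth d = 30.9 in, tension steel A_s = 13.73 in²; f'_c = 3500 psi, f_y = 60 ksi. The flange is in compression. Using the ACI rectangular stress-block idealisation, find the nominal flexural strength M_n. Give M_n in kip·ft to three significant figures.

M_n ≈ 1780 kip·ft

Tension: T = A_s f_y = 13.73 × 60 = 823.8 kips.
Try a within the flange: a = T/(0.85 f'_c b_f) = 823.8/(0.85 × 3.5 × 30) = 9.230 in.
a = 9.230 > h_f = 6.4 in: the block extends into the web. Split into flange-overhang and web parts.
C_f = 0.85 f'_c (b_f − b_w) h_f = 0.85 × 3.5 × (30 − 15.8) × 6.4 = 270.4 kips.
Remaining web compression depth: a_w = (T − C_f)/(0.85 f'_c b_w) = (823.8 − 270.4)/(0.85 × 3.5 × 15.8) = 11.773 in.
M_n = C_f(d − h_f/2) + (T − C_f)(d − a_w/2) = 270.4 × (30.9 − 3.2) + 553.4 × (30.9 − 5.8865) = 7490.1 + 13842.5 = 21332.6 kip·in.
M_n = 21332.6/12 = 1777.72 kip·ft.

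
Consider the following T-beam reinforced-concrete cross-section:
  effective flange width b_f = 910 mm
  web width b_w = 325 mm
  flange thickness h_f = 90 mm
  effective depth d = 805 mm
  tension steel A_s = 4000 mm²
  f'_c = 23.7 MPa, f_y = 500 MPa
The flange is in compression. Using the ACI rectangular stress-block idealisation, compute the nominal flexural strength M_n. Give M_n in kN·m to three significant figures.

M_n ≈ 1490 kN·m

Tension: T = A_s f_y = 4000 × 500 = 2000000 N.
Try a within the flange: a = T/(0.85 f'_c b_f) = 2000000/(0.85 × 23.7 × 910) = 109.10 mm.
a = 109.10 > h_f = 90 mm: the block extends into the web. Split into flange-overhang and web parts.
C_f = 0.85 f'_c (b_f − b_w) h_f = 0.85 × 23.7 × (910 − 325) × 90 = 1060634 N.
Remaining web compression depth: a_w = (T − C_f)/(0.85 f'_c b_w) = (2000000 − 1060634)/(0.85 × 23.7 × 325) = 143.48 mm.
M_n = C_f(d − h_f/2) + (T − C_f)(d − a_w/2) = 1060634 × (805 − 45) + 939366 × (805 − 71.74) = 806.08 + 688.80 = 1494.88 × 10⁶ N·mm.
M_n = 1494.88 kN·m.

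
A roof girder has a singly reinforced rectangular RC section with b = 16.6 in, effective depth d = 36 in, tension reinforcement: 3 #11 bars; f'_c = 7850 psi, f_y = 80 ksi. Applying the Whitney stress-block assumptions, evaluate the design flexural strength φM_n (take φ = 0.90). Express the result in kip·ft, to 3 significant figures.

φM_n ≈ 963 kip·ft

A_s = 3 × 1.56 = 4.68 in².
T = A_s f_y = 4.68 × 80 = 374.4 kips.
a = T/(0.85 f'_c b) = 374.4/(0.85 × 7.85 × 16.6) = 3.380 in.
M_n = T(d − a/2) = 374.4 × (36 − 1.69) = 12845.7 kip·in = 12845.7/12 = 1070.48 kip·ft.
φM_n = 0.90 × 1070.48 = 963.43 kip·ft.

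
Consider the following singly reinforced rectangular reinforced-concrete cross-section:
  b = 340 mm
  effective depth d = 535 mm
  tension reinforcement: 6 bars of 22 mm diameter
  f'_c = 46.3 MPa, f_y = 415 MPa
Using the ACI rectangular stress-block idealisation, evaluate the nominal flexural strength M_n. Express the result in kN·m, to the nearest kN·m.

M_n ≈ 473 kN·m

A_s = 6 × 380 = 2280 mm².
T = A_s f_y = 2280 × 415 = 946200 N = 946.2 kN.
From C = T: a = T/(0.85 f'_c b) = 946200/(0.85 × 46.3 × 340) = 70.71 mm.
M_n = T(d − a/2) = 946.2 kN × (535 − 35.355) mm = 472.76 kN·m.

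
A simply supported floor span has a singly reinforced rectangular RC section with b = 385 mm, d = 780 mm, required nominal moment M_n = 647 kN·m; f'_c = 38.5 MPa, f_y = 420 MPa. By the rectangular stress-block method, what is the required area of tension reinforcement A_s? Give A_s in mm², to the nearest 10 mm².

With M_n = 0.85 f'_c a b (d − a/2), solve the quadratic for a:
a = d − √(d² − 2M_n/(0.85 f'_c b)) = 780 − √(780² − 2 × 647×10⁶/(0.85 × 38.5 × 385)) = 68.88 mm.
A_s = 0.85 f'_c a b / f_y = 0.85 × 38.5 × 68.88 × 385 / 420 = 2066.3 mm².

A_s ≈ 2070 mm²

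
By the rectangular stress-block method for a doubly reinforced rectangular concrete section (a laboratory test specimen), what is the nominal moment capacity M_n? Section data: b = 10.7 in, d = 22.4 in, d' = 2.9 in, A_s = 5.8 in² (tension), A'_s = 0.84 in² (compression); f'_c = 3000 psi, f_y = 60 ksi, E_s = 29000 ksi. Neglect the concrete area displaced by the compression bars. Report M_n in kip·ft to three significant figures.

M_n ≈ 502 kip·ft

Assume both steels yield.
a = (A_s − A'_s) f_y/(0.85 f'_c b) = (5.8 − 0.84) × 60/(0.85 × 3 × 10.7) = 10.907 in.
c = a/β₁ = 10.907/0.85 = 12.832 in; ε'_s = 0.003(c − d')/c = 0.0023 ≥ ε_y = 0.0021, so the compression steel yields.
M_n = (A_s − A'_s) f_y (d − a/2) + A'_s f_y (d − d') = 297.6 × (22.4 − 5.4535) + 50.4 × (22.4 − 2.9) = 5043.3 + 982.8 = 6026.1 kip·in = 6026.1/12 = 502.18 kip·ft.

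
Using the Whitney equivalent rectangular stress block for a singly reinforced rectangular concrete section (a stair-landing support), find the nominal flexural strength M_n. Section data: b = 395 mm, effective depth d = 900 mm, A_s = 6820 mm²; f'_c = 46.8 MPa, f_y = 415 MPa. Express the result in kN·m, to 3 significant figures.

M_n ≈ 2290 kN·m

T = A_s f_y = 6820 × 415 = 2830300 N = 2830.3 kN.
From C = T: a = T/(0.85 f'_c b) = 2830300/(0.85 × 46.8 × 395) = 180.12 mm.
M_n = T(d − a/2) = 2830.3 kN × (900 − 90.06) mm = 2292.37 kN·m.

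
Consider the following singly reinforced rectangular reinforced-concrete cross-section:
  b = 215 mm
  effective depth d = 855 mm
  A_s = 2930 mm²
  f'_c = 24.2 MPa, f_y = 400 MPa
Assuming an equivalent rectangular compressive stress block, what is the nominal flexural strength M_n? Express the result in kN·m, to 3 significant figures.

M_n ≈ 847 kN·m

T = A_s f_y = 2930 × 400 = 1172000 N = 1172 kN.
From C = T: a = T/(0.85 f'_c b) = 1172000/(0.85 × 24.2 × 215) = 265.01 mm.
M_n = T(d − a/2) = 1172 kN × (855 − 132.505) mm = 846.76 kN·m.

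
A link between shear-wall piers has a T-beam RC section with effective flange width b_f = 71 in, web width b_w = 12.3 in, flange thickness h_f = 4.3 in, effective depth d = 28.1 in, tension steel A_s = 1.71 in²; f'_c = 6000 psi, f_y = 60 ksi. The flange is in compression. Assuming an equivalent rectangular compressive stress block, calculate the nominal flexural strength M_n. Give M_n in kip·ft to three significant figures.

Tension: T = A_s f_y = 1.71 × 60 = 102.6 kips.
Try a within the flange: a = T/(0.85 f'_c b_f) = 102.6/(0.85 × 6 × 71) = 0.283 in.
Since a = 0.283 ≤ h_f = 4.3 in, the stress block lies entirely in the flange; analyse as a rectangular beam of width b_f.
M_n = T(d − a/2) = 102.6 × (28.1 − 0.1415) = 2868.5 kip·in.
M_n = 2868.5/12 = 239.04 kip·ft.

M_n ≈ 239 kip·ft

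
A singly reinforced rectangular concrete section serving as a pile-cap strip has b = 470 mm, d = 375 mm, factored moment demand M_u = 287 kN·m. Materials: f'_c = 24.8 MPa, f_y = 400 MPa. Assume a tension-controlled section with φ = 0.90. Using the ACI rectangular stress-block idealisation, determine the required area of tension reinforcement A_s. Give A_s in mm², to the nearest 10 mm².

A_s ≈ 2450 mm²

M_n = M_u/φ = 287/0.90 = 318.889 kN·m.
With M_n = 0.85 f'_c a b (d − a/2), solve the quadratic for a:
a = d − √(d² − 2M_n/(0.85 f'_c b)) = 375 − √(375² − 2 × 318.889×10⁶/(0.85 × 24.8 × 470)) = 98.86 mm.
A_s = 0.85 f'_c a b / f_y = 0.85 × 24.8 × 98.86 × 470 / 400 = 2448.7 mm².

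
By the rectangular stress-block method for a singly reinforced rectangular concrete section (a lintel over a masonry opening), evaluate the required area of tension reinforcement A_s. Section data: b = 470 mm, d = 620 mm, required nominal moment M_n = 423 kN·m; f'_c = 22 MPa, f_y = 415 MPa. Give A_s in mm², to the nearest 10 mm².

A_s ≈ 1760 mm²

With M_n = 0.85 f'_c a b (d − a/2), solve the quadratic for a:
a = d − √(d² − 2M_n/(0.85 f'_c b)) = 620 − √(620² − 2 × 423×10⁶/(0.85 × 22 × 470)) = 83.21 mm.
A_s = 0.85 f'_c a b / f_y = 0.85 × 22 × 83.21 × 470 / 415 = 1762.2 mm².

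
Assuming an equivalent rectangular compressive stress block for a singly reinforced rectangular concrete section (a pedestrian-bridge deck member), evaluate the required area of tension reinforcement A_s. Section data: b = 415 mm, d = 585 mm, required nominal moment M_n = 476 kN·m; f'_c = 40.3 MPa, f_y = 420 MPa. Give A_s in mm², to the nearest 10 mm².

With M_n = 0.85 f'_c a b (d − a/2), solve the quadratic for a:
a = d − √(d² − 2M_n/(0.85 f'_c b)) = 585 − √(585² − 2 × 476×10⁶/(0.85 × 40.3 × 415)) = 60.35 mm.
A_s = 0.85 f'_c a b / f_y = 0.85 × 40.3 × 60.35 × 415 / 420 = 2042.7 mm².

A_s ≈ 2040 mm²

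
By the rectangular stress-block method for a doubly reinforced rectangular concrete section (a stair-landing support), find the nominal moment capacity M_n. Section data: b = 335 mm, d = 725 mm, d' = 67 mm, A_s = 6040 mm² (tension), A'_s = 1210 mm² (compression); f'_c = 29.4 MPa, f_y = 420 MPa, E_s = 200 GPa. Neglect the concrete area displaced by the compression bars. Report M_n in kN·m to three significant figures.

M_n ≈ 1560 kN·m

Assume both tension and compression steel yield.
Net tension couple steel: A_s − A'_s = 4830 mm².
a = (A_s − A'_s) f_y / (0.85 f'_c b) = 2028600/(0.85 × 29.4 × 335) = 242.32 mm.
c = a/β₁ = 242.32/0.84 = 288.48 mm; ε'_s = 0.003(c − d')/c = 0.0023 ≥ f_y/E_s = 0.0021, so compression steel does yield.
M_n = (A_s − A'_s) f_y (d − a/2) + A'_s f_y (d − d') = [2028600 × (725 − 121.16) + 508200 × (725 − 67)] × 10⁻⁶ = 1224.95 + 334.40 = 1559.35 kN·m.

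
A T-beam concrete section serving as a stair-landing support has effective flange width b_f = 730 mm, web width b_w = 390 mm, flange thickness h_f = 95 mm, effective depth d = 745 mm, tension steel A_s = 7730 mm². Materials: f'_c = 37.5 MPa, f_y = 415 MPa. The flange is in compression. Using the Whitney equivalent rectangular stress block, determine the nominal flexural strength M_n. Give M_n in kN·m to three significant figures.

M_n ≈ 2150 kN·m

Tension: T = A_s f_y = 7730 × 415 = 3207950 N.
Try a within the flange: a = T/(0.85 f'_c b_f) = 3207950/(0.85 × 37.5 × 730) = 137.87 mm.
a = 137.87 > h_f = 95 mm: the block extends into the web. Split into flange-overhang and web parts.
C_f = 0.85 f'_c (b_f − b_w) h_f = 0.85 × 37.5 × (730 − 390) × 95 = 1029563 N.
Remaining web compression depth: a_w = (T − C_f)/(0.85 f'_c b_w) = (3207950 − 1029563)/(0.85 × 37.5 × 390) = 175.23 mm.
M_n = C_f(d − h_f/2) + (T − C_f)(d − a_w/2) = 1029563 × (745 − 47.5) + 2178387 × (745 − 87.615) = 718.12 + 1432.04 = 2150.16 × 10⁶ N·mm.
M_n = 2150.16 kN·m.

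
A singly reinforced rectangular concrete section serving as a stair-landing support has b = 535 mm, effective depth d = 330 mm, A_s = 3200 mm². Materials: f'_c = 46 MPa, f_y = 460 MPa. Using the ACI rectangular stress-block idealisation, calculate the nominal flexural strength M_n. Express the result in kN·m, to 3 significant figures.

T = A_s f_y = 3200 × 460 = 1472000 N = 1472 kN.
From C = T: a = T/(0.85 f'_c b) = 1472000/(0.85 × 46 × 535) = 70.37 mm.
M_n = T(d − a/2) = 1472 kN × (330 − 35.185) mm = 433.97 kN·m.

M_n ≈ 434 kN·m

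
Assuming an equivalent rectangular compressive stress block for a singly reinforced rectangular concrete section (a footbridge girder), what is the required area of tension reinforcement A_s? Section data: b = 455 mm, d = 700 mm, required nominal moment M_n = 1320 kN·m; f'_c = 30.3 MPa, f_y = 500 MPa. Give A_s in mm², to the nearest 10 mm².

With M_n = 0.85 f'_c a b (d − a/2), solve the quadratic for a:
a = d − √(d² − 2M_n/(0.85 f'_c b)) = 700 − √(700² − 2 × 1320×10⁶/(0.85 × 30.3 × 455)) = 185.49 mm.
A_s = 0.85 f'_c a b / f_y = 0.85 × 30.3 × 185.49 × 455 / 500 = 4347.3 mm².

A_s ≈ 4350 mm²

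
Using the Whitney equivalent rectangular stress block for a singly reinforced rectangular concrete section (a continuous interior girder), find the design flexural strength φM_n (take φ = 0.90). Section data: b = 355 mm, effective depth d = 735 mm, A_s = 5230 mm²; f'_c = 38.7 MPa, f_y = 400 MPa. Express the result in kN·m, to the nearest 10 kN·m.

φM_n ≈ 1220 kN·m

T = A_s f_y = 5230 × 400 = 2092000 N = 2092 kN.
From C = T: a = T/(0.85 f'_c b) = 2092000/(0.85 × 38.7 × 355) = 179.14 mm.
M_n = T(d − a/2) = 2092 kN × (735 − 89.57) mm = 1350.24 kN·m.
φM_n = 0.90 × 1350.24 = 1215.22 kN·m.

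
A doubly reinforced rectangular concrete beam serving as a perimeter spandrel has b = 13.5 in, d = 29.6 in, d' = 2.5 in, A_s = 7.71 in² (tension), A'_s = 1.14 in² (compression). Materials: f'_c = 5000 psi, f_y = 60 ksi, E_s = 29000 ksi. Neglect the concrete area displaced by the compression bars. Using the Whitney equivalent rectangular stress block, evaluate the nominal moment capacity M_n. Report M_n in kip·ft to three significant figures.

M_n ≈ 1010 kip·ft

Assume both steels yield.
a = (A_s − A'_s) f_y/(0.85 f'_c b) = (7.71 − 1.14) × 60/(0.85 × 5 × 13.5) = 6.871 in.
c = a/β₁ = 6.871/0.8 = 8.589 in; ε'_s = 0.003(c − d')/c = 0.0021 ≥ ε_y = 0.0021, so the compression steel yields.
M_n = (A_s − A'_s) f_y (d − a/2) + A'_s f_y (d − d') = 394.2 × (29.6 − 3.4355) + 68.4 × (29.6 − 2.5) = 10314.0 + 1853.6 = 12167.6 kip·in = 12167.6/12 = 1013.97 kip·ft.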